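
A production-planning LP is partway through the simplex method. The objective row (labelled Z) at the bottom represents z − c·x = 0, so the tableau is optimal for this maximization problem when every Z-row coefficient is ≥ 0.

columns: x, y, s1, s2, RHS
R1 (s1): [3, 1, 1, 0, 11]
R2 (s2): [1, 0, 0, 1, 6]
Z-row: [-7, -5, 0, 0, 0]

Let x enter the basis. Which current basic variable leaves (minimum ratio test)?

s1

Column x entries and ratios — s1: 11/3 = 11/3; s2: 6/1 = 6.
Smallest ratio is 11/3 in the row of s1, so s1 leaves.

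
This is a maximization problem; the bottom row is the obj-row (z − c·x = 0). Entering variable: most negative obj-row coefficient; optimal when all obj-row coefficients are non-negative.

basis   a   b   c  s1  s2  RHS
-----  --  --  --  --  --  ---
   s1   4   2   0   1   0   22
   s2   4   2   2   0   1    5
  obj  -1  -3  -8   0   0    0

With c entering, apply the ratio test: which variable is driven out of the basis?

Column c entries and ratios — s1: 0 ≤ 0, skip; s2: 5/2 = 5/2.
Smallest ratio is 5/2 in the row of s2, so s2 leaves.

s2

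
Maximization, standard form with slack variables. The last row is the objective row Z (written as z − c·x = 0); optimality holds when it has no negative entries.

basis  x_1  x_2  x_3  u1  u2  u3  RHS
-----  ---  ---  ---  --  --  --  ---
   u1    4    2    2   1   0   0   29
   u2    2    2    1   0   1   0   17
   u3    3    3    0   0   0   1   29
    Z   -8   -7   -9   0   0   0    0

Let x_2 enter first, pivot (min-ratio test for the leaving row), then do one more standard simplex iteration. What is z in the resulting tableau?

Ratio test on column x_2 — row 1: 29/2 = 29/2; row 2: 17/2 = 17/2; row 3: 29/3 = 29/3. Minimum is 17/2 at row 2 (u2 leaves); pivot element 2.
Pivot on row 2; the Z-row RHS becomes 0 − (-7)·(17/2) = 119/2.
Next entering variable (most negative Z-row entry -11/2): x_3.
Ratio test on column x_3 — row 1: 12/1 = 12; row 2: (17/2)/(1/2) = 17; row 3: entry -3/2 ≤ 0. Minimum is 12 at row 1 (u1 leaves); pivot element 1.
After the second pivot the Z-row RHS is 119/2 − (-11/2)·12 = 251/2.

251/2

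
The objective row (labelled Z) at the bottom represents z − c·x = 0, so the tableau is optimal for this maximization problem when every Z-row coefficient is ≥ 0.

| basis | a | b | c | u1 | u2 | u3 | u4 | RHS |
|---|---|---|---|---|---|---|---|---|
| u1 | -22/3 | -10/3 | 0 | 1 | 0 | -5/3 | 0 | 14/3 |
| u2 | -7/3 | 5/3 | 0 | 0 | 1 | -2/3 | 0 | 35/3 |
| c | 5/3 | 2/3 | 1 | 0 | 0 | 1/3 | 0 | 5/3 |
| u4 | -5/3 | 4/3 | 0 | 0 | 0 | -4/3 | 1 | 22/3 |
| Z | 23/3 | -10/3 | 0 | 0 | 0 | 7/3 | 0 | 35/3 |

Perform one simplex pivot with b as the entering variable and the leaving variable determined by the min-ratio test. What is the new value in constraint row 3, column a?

Ratio test on column b — row 1: entry -10/3 ≤ 0; row 2: (35/3)/(5/3) = 7; row 3: (5/3)/(2/3) = 5/2; row 4: (22/3)/(4/3) = 11/2. Minimum is 5/2 at row 3 (c leaves); pivot element 2/3.
Divide row 3 by 2/3; eliminate column b from the other rows.
In the new row 3, the a entry is the old entry divided by the pivot: (5/3)/(2/3) = 5/2.

5/2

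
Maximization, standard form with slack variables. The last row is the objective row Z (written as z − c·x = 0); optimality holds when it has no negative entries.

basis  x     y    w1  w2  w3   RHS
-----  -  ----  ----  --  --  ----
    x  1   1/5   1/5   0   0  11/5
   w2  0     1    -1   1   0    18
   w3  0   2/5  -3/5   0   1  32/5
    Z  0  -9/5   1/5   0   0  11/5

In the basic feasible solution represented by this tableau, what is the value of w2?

18

w2 is basic (row 2); its value is the RHS of that row, 18.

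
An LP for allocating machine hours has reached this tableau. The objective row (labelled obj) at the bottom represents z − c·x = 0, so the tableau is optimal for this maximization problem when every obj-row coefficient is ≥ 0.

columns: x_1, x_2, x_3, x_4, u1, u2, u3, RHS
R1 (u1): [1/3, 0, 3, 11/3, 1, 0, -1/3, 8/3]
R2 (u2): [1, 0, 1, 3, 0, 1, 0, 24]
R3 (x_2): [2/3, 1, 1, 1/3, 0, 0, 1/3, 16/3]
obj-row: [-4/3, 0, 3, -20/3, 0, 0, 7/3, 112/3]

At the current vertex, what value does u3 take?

u3 is not in the basis, so in the current basic feasible solution u3 = 0.

0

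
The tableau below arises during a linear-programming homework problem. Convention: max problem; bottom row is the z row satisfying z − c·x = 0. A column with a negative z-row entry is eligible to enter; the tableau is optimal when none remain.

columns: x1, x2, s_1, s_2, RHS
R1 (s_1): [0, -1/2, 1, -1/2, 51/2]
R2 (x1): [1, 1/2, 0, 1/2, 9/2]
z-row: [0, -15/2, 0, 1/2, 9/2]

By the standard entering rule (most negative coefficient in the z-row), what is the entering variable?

x2

Negative z-row entries: x2: -15/2.
The most negative is -15/2 in column x2, so x2 enters.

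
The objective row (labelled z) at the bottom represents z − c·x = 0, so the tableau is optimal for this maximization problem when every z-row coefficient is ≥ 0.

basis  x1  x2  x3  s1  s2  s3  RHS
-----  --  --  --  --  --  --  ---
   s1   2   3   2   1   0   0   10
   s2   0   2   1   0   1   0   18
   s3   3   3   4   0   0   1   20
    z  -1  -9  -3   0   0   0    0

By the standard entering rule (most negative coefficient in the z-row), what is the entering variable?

x2

Negative z-row entries: x1: -1, x2: -9, x3: -3.
The most negative is -9 in column x2, so x2 enters.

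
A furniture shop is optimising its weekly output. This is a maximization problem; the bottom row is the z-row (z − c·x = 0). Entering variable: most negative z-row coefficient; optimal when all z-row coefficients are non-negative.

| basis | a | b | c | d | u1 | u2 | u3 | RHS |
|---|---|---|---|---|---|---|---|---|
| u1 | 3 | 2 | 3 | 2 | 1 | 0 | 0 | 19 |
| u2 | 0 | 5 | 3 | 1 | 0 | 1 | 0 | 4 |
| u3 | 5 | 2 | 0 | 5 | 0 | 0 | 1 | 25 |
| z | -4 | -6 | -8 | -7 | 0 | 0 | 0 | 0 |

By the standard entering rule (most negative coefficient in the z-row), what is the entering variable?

c

Negative z-row entries: a: -4, b: -6, c: -8, d: -7.
The most negative is -8 in column c, so c enters.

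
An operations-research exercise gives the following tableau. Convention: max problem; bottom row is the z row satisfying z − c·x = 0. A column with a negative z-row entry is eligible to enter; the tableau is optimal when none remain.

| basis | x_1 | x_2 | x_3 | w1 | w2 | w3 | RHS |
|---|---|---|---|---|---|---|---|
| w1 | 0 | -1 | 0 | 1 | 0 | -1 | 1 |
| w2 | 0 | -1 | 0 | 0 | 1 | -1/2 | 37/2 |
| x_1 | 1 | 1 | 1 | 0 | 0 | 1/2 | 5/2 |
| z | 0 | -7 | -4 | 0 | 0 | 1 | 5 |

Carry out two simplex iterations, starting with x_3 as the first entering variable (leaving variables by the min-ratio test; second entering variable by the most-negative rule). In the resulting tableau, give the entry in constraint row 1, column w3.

Ratio test on column x_3 — row 1: entry 0 ≤ 0; row 2: entry 0 ≤ 0; row 3: (5/2)/1 = 5/2. Minimum is 5/2 at row 3 (x_1 leaves); pivot element 1.
Divide row 3 by 1; eliminate column x_3 from the other rows.
Second iteration: most negative z-row entry is -3 in column x_2, so x_2 enters.
Ratio test on column x_2 — row 1: entry -1 ≤ 0; row 2: entry -1 ≤ 0; row 3: (5/2)/1 = 5/2. Minimum is 5/2 at row 3 (x_3 leaves); pivot element 1.
Divide row 3 by 1; eliminate column x_2 from the other rows.
After both pivots, the entry at constraint row 1, column w3 is -1/2.

-1/2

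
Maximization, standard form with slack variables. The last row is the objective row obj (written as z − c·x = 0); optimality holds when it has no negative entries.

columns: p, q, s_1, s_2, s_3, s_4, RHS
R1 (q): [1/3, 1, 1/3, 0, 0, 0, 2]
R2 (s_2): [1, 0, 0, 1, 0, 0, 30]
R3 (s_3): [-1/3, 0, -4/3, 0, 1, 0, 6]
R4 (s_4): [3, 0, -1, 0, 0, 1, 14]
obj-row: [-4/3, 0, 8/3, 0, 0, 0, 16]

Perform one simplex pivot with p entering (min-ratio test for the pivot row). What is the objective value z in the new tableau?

200/9

Ratio test on column p — row 1: 2/(1/3) = 6; row 2: 30/1 = 30; row 3: entry -1/3 ≤ 0; row 4: 14/3 = 14/3. Minimum is 14/3 at row 4 (s_4 leaves); pivot element 3.
Pivot on row 4; the obj-row RHS becomes 16 − (-4/3)·(14/3) = 200/9.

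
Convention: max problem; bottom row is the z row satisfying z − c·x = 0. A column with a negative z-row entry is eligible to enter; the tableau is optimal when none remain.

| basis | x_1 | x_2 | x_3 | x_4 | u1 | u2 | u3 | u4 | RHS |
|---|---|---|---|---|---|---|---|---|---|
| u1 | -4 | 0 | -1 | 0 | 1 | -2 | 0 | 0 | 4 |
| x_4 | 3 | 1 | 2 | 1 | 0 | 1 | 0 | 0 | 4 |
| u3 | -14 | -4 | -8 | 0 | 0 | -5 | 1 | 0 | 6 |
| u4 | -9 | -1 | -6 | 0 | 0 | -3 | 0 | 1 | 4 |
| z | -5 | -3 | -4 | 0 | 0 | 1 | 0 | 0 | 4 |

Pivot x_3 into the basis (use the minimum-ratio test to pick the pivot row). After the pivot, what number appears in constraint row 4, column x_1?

Ratio test on column x_3 — row 1: entry -1 ≤ 0; row 2: 4/2 = 2; row 3: entry -8 ≤ 0; row 4: entry -6 ≤ 0. Minimum is 2 at row 2 (x_4 leaves); pivot element 2.
Divide row 2 by 2; eliminate column x_3 from the other rows.
Row 4 update in column x_1: -9 − (-6)·(3/2) = 0.

0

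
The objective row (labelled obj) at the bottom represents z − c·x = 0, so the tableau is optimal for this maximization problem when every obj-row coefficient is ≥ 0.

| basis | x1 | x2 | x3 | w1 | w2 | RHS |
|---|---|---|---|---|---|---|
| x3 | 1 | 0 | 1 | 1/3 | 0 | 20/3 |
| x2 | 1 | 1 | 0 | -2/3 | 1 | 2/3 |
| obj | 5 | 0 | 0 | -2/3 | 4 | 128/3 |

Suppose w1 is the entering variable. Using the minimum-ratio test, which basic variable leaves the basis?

x3

Column w1 entries and ratios — x3: (20/3)/(1/3) = 20; x2: -2/3 ≤ 0, skip.
Smallest ratio is 20 in the row of x3, so x3 leaves.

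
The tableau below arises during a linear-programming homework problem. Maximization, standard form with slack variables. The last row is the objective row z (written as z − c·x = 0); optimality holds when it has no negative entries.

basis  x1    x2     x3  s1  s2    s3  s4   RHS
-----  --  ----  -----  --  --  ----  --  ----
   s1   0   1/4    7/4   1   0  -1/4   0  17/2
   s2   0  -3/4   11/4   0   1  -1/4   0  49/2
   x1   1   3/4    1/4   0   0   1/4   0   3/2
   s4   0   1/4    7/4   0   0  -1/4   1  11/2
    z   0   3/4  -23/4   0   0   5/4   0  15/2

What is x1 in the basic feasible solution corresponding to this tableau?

3/2

x1 is basic (row 3); its value is the RHS of that row, 3/2.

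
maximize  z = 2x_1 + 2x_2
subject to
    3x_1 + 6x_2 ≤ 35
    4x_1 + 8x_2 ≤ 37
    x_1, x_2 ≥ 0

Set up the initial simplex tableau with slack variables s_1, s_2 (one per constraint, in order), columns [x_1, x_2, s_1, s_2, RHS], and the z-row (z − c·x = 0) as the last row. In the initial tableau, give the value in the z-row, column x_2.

The z-row carries the negated objective coefficients: the x_2 entry is -2.

-2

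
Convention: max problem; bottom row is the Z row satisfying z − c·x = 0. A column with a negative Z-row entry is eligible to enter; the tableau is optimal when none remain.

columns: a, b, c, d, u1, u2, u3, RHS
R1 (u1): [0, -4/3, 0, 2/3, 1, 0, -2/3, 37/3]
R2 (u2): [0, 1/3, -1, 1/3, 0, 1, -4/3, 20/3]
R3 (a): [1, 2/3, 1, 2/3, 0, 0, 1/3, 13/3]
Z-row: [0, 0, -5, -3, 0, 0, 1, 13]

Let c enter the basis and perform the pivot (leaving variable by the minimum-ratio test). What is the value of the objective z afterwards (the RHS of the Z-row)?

104/3

Ratio test on column c — row 1: entry 0 ≤ 0; row 2: entry -1 ≤ 0; row 3: (13/3)/1 = 13/3. Minimum is 13/3 at row 3 (a leaves); pivot element 1.
Pivot on row 3; the Z-row RHS becomes 13 − (-5)·(13/3) = 104/3.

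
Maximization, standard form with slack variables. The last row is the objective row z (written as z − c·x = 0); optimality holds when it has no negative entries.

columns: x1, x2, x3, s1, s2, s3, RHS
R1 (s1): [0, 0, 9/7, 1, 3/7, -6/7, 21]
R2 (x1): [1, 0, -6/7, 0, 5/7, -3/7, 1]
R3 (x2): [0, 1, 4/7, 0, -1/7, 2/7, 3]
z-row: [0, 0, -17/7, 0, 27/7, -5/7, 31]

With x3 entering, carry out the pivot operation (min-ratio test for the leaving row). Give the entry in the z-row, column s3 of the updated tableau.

Ratio test on column x3 — row 1: 21/(9/7) = 49/3; row 2: entry -6/7 ≤ 0; row 3: 3/(4/7) = 21/4. Minimum is 21/4 at row 3 (x2 leaves); pivot element 4/7.
Divide row 3 by 4/7; eliminate column x3 from the other rows.
z-row update in column s3: -5/7 − (-17/7)·(1/2) = 1/2.

1/2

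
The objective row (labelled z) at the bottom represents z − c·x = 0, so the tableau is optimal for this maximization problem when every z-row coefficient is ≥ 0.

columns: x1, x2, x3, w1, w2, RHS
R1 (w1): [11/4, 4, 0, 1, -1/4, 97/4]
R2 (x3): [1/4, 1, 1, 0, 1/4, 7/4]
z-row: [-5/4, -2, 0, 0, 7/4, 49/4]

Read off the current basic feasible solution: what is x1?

0

x1 is not in the basis, so in the current basic feasible solution x1 = 0.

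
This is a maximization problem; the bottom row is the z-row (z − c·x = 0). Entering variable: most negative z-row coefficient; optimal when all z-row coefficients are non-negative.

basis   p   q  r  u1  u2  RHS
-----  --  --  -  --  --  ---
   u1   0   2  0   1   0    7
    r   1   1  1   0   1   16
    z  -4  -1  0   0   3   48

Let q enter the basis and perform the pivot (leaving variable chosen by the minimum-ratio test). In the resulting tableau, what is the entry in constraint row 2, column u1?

-1/2

Ratio test on column q — row 1: 7/2 = 7/2; row 2: 16/1 = 16. Minimum is 7/2 at row 1 (u1 leaves); pivot element 2.
Divide row 1 by 2; eliminate column q from the other rows.
Row 2 update in column u1: 0 − 1·(1/2) = -1/2.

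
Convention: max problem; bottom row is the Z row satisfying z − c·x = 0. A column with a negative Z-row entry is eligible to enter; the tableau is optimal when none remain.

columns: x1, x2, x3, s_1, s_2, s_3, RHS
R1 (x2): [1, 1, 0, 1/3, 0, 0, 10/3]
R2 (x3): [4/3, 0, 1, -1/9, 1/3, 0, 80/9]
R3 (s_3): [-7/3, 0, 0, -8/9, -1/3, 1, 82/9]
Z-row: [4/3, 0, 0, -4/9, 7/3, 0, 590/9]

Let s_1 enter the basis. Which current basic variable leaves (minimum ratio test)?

x2

Column s_1 entries and ratios — x2: (10/3)/(1/3) = 10; x3: -1/9 ≤ 0, skip; s_3: -8/9 ≤ 0, skip.
Smallest ratio is 10 in the row of x2, so x2 leaves.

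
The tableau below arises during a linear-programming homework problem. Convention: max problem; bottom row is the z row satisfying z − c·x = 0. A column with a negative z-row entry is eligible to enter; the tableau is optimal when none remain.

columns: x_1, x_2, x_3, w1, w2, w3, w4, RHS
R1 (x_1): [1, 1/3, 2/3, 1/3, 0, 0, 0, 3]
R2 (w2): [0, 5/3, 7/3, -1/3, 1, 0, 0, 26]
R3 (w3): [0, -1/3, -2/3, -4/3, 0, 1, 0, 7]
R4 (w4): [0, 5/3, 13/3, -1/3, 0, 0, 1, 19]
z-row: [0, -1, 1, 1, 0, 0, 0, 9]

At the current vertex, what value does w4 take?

19

w4 is basic (row 4); its value is the RHS of that row, 19.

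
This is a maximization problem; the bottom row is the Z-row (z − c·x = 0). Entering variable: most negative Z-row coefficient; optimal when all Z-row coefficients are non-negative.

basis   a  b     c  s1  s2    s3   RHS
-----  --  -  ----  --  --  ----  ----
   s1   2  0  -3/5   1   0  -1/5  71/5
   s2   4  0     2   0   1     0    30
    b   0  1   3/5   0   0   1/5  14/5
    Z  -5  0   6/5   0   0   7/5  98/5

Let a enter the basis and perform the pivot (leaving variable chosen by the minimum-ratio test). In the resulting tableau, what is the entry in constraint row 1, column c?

Ratio test on column a — row 1: (71/5)/2 = 71/10; row 2: 30/4 = 15/2; row 3: entry 0 ≤ 0. Minimum is 71/10 at row 1 (s1 leaves); pivot element 2.
Divide row 1 by 2; eliminate column a from the other rows.
In the new row 1, the c entry is the old entry divided by the pivot: (-3/5)/2 = -3/10.

-3/10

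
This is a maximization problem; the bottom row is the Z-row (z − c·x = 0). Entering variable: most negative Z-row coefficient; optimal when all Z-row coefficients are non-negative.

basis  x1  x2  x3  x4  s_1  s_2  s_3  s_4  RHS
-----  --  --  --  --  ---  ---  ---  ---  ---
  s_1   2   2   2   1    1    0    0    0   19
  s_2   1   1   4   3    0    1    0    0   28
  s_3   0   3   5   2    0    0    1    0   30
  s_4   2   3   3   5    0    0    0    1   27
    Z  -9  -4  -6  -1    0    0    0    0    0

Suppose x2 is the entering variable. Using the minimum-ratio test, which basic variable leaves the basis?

s_4

Column x2 entries and ratios — s_1: 19/2 = 19/2; s_2: 28/1 = 28; s_3: 30/3 = 10; s_4: 27/3 = 9.
Smallest ratio is 9 in the row of s_4, so s_4 leaves.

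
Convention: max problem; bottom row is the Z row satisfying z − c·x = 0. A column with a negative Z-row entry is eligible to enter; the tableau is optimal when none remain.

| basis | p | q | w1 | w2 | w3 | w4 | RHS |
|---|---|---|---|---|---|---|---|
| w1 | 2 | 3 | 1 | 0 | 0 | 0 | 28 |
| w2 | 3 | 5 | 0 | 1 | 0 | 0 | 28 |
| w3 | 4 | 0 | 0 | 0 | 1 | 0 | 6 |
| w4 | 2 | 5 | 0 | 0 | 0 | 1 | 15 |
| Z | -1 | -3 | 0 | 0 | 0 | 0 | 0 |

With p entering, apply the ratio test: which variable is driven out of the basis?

w3

Column p entries and ratios — w1: 28/2 = 14; w2: 28/3 = 28/3; w3: 6/4 = 3/2; w4: 15/2 = 15/2.
Smallest ratio is 3/2 in the row of w3, so w3 leaves.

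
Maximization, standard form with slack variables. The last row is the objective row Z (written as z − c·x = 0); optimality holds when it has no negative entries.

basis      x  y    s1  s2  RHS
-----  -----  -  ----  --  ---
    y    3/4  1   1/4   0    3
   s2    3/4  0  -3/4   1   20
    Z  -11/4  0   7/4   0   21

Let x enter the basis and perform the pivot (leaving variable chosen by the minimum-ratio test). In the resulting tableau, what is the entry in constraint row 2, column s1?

-1

Ratio test on column x — row 1: 3/(3/4) = 4; row 2: 20/(3/4) = 80/3. Minimum is 4 at row 1 (y leaves); pivot element 3/4.
Divide row 1 by 3/4; eliminate column x from the other rows.
Row 2 update in column s1: -3/4 − (3/4)·(1/3) = -1.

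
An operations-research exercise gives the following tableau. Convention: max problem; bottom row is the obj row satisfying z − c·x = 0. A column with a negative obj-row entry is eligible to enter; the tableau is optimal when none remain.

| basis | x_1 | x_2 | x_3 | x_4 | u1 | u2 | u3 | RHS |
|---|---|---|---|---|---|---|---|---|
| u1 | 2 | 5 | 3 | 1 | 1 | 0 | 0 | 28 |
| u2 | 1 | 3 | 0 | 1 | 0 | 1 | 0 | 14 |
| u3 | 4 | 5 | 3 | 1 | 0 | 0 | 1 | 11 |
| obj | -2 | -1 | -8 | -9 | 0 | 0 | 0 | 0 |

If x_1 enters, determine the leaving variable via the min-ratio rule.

Column x_1 entries and ratios — u1: 28/2 = 14; u2: 14/1 = 14; u3: 11/4 = 11/4.
Smallest ratio is 11/4 in the row of u3, so u3 leaves.

u3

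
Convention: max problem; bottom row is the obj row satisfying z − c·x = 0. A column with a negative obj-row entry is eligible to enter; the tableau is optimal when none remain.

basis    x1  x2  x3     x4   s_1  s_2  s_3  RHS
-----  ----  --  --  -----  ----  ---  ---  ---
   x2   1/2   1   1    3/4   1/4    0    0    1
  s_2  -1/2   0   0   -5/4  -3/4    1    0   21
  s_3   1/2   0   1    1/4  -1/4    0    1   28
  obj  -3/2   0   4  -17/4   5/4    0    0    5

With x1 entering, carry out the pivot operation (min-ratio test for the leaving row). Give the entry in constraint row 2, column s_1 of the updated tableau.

-1/2

Ratio test on column x1 — row 1: 1/(1/2) = 2; row 2: entry -1/2 ≤ 0; row 3: 28/(1/2) = 56. Minimum is 2 at row 1 (x2 leaves); pivot element 1/2.
Divide row 1 by 1/2; eliminate column x1 from the other rows.
Row 2 update in column s_1: -3/4 − (-1/2)·(1/2) = -1/2.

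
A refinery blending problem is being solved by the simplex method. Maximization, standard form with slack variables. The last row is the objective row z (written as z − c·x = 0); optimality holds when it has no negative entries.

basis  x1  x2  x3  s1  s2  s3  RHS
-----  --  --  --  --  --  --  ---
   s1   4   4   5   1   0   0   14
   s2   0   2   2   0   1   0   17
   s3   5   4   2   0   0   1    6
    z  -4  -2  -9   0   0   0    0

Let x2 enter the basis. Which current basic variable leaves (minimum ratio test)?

s3

Column x2 entries and ratios — s1: 14/4 = 7/2; s2: 17/2 = 17/2; s3: 6/4 = 3/2.
Smallest ratio is 3/2 in the row of s3, so s3 leaves.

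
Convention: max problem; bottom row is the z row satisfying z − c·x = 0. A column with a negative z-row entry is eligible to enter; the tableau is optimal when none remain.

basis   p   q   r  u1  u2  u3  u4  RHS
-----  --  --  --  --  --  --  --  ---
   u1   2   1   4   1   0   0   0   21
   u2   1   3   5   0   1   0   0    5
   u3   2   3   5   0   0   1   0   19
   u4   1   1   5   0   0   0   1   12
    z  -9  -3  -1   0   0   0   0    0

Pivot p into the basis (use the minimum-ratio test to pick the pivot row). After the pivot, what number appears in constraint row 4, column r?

0

Ratio test on column p — row 1: 21/2 = 21/2; row 2: 5/1 = 5; row 3: 19/2 = 19/2; row 4: 12/1 = 12. Minimum is 5 at row 2 (u2 leaves); pivot element 1.
Divide row 2 by 1; eliminate column p from the other rows.
Row 4 update in column r: 5 − 1·5 = 0.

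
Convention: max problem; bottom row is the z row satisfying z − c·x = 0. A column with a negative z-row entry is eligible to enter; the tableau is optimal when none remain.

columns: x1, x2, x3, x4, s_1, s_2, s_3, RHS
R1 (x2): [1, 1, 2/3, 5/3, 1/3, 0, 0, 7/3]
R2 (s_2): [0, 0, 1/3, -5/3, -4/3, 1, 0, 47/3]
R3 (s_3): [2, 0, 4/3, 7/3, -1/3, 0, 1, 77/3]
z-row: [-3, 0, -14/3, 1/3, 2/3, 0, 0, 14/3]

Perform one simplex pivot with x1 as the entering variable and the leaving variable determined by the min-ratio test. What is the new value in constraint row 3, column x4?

-1

Ratio test on column x1 — row 1: (7/3)/1 = 7/3; row 2: entry 0 ≤ 0; row 3: (77/3)/2 = 77/6. Minimum is 7/3 at row 1 (x2 leaves); pivot element 1.
Divide row 1 by 1; eliminate column x1 from the other rows.
Row 3 update in column x4: 7/3 − 2·(5/3) = -1.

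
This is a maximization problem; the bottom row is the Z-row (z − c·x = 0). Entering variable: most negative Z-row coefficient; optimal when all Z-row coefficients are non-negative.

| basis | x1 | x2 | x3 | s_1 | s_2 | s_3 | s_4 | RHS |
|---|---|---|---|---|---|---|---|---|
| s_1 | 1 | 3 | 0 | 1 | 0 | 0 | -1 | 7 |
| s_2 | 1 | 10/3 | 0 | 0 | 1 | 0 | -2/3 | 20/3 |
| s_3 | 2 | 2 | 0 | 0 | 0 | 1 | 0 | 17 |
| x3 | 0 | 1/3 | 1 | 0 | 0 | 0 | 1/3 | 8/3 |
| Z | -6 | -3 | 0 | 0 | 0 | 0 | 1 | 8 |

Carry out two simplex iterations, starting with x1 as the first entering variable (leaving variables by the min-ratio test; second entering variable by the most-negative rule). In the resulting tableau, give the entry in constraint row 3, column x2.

Ratio test on column x1 — row 1: 7/1 = 7; row 2: (20/3)/1 = 20/3; row 3: 17/2 = 17/2; row 4: entry 0 ≤ 0. Minimum is 20/3 at row 2 (s_2 leaves); pivot element 1.
Divide row 2 by 1; eliminate column x1 from the other rows.
Second iteration: most negative Z-row entry is -3 in column s_4, so s_4 enters.
Ratio test on column s_4 — row 1: entry -1/3 ≤ 0; row 2: entry -2/3 ≤ 0; row 3: (11/3)/(4/3) = 11/4; row 4: (8/3)/(1/3) = 8. Minimum is 11/4 at row 3 (s_3 leaves); pivot element 4/3.
Divide row 3 by 4/3; eliminate column s_4 from the other rows.
After both pivots, the entry at constraint row 3, column x2 is -7/2.

-7/2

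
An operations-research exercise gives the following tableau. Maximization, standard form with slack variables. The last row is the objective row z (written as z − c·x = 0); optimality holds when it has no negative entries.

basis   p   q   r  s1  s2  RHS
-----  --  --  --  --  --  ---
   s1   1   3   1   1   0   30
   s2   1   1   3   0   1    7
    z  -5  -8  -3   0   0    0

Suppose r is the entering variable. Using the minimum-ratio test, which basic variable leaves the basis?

s2

Column r entries and ratios — s1: 30/1 = 30; s2: 7/3 = 7/3.
Smallest ratio is 7/3 in the row of s2, so s2 leaves.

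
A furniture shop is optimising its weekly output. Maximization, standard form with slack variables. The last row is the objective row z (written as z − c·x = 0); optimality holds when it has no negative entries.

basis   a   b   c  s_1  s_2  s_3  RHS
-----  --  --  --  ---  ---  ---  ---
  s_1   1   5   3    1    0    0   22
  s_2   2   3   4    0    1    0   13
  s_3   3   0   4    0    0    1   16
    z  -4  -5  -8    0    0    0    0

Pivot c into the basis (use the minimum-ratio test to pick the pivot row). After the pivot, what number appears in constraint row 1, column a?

-1/2

Ratio test on column c — row 1: 22/3 = 22/3; row 2: 13/4 = 13/4; row 3: 16/4 = 4. Minimum is 13/4 at row 2 (s_2 leaves); pivot element 4.
Divide row 2 by 4; eliminate column c from the other rows.
Row 1 update in column a: 1 − 3·(1/2) = -1/2.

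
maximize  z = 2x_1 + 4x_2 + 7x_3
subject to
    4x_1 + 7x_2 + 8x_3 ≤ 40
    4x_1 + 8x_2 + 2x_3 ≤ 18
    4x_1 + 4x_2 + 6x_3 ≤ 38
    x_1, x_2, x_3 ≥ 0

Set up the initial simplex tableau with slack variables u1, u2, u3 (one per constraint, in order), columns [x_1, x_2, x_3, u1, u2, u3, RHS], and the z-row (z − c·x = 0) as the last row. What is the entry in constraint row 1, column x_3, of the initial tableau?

8

Constraint 1 has coefficient 8 on x_3.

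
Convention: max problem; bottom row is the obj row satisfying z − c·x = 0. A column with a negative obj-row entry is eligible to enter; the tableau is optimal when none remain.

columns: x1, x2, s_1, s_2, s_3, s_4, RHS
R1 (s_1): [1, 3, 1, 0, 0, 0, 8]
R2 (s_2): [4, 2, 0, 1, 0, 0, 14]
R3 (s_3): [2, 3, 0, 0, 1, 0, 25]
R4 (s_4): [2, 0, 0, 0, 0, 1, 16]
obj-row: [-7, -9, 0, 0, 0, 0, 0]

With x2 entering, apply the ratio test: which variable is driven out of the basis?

Column x2 entries and ratios — s_1: 8/3 = 8/3; s_2: 14/2 = 7; s_3: 25/3 = 25/3; s_4: 0 ≤ 0, skip.
Smallest ratio is 8/3 in the row of s_1, so s_1 leaves.

s_1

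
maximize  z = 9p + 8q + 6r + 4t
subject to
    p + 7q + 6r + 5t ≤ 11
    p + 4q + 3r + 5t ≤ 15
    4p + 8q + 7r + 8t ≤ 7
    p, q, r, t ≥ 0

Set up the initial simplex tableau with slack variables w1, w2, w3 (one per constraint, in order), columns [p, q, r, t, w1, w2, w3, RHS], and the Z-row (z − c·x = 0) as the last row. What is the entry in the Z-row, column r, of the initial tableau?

-6

The Z-row carries the negated objective coefficients: the r entry is -6.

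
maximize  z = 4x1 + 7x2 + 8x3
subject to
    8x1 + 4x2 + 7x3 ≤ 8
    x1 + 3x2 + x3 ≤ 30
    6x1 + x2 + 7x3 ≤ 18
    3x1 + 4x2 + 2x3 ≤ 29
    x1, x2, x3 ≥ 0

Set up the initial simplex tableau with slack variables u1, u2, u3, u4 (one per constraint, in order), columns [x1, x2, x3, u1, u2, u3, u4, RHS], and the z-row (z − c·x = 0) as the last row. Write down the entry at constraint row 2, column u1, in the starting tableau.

Slack u1 belongs to constraint 1; its column is the unit vector e_1, so the entry in row 2 is 0.

0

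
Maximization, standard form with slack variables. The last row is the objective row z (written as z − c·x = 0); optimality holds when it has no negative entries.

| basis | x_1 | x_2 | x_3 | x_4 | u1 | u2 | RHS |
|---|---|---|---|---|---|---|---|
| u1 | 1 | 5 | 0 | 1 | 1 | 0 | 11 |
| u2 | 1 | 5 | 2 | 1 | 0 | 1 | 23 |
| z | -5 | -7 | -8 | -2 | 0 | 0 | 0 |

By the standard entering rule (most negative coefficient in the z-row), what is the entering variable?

Negative z-row entries: x_1: -5, x_2: -7, x_3: -8, x_4: -2.
The most negative is -8 in column x_3, so x_3 enters.

x_3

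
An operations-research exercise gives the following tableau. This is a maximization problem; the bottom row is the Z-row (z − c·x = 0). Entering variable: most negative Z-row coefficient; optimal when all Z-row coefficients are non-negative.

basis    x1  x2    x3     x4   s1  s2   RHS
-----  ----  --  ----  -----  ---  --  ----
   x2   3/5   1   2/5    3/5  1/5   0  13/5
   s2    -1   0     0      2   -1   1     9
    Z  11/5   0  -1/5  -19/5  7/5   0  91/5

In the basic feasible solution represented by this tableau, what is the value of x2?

x2 is basic (row 1); its value is the RHS of that row, 13/5.

13/5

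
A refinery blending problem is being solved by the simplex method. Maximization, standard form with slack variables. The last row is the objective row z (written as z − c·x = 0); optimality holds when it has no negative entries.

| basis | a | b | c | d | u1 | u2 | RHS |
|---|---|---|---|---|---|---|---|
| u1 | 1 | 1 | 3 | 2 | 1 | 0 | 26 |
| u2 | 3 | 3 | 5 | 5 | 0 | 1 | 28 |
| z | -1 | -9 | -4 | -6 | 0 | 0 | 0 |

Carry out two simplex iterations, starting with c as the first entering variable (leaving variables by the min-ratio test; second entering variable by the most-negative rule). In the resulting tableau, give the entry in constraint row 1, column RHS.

50/3

Ratio test on column c — row 1: 26/3 = 26/3; row 2: 28/5 = 28/5. Minimum is 28/5 at row 2 (u2 leaves); pivot element 5.
Divide row 2 by 5; eliminate column c from the other rows.
Second iteration: most negative z-row entry is -33/5 in column b, so b enters.
Ratio test on column b — row 1: entry -4/5 ≤ 0; row 2: (28/5)/(3/5) = 28/3. Minimum is 28/3 at row 2 (c leaves); pivot element 3/5.
Divide row 2 by 3/5; eliminate column b from the other rows.
After both pivots, the entry at constraint row 1, column RHS is 50/3.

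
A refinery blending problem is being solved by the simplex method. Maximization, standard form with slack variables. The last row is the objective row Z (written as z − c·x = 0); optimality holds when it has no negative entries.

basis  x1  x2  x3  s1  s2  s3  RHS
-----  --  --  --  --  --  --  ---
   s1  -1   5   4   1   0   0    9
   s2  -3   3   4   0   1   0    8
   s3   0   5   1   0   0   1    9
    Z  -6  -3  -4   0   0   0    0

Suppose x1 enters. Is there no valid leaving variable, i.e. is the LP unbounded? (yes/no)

Every constraint-row entry in column x1 is ≤ 0, so increasing x1 is unbounded.

yes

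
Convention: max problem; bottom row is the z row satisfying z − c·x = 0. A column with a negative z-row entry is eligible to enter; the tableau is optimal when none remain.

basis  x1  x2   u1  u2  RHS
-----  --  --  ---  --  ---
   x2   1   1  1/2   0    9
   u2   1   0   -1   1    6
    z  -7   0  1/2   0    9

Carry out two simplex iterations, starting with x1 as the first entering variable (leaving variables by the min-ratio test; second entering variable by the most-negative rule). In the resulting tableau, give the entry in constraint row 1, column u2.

-2/3

Ratio test on column x1 — row 1: 9/1 = 9; row 2: 6/1 = 6. Minimum is 6 at row 2 (u2 leaves); pivot element 1.
Divide row 2 by 1; eliminate column x1 from the other rows.
Second iteration: most negative z-row entry is -13/2 in column u1, so u1 enters.
Ratio test on column u1 — row 1: 3/(3/2) = 2; row 2: entry -1 ≤ 0. Minimum is 2 at row 1 (x2 leaves); pivot element 3/2.
Divide row 1 by 3/2; eliminate column u1 from the other rows.
After both pivots, the entry at constraint row 1, column u2 is -2/3.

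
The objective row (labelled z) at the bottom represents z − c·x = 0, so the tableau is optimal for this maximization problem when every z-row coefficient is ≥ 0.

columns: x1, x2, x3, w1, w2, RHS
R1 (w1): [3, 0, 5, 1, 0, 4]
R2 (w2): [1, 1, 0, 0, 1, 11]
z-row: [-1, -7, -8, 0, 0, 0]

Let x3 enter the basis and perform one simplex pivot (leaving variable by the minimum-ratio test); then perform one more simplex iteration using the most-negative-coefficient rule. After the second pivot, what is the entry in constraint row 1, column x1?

Ratio test on column x3 — row 1: 4/5 = 4/5; row 2: entry 0 ≤ 0. Minimum is 4/5 at row 1 (w1 leaves); pivot element 5.
Divide row 1 by 5; eliminate column x3 from the other rows.
Second iteration: most negative z-row entry is -7 in column x2, so x2 enters.
Ratio test on column x2 — row 1: entry 0 ≤ 0; row 2: 11/1 = 11. Minimum is 11 at row 2 (w2 leaves); pivot element 1.
Divide row 2 by 1; eliminate column x2 from the other rows.
After both pivots, the entry at constraint row 1, column x1 is 3/5.

3/5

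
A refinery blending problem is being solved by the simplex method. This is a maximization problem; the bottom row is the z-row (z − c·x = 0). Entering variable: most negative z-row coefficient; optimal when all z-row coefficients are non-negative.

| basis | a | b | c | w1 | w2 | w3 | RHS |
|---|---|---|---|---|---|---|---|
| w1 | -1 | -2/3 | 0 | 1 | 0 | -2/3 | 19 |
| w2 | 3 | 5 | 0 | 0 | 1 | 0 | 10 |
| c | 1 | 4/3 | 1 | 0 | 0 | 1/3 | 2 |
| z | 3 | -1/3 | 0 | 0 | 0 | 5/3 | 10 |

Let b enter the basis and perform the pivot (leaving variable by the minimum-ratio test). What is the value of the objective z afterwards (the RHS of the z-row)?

Ratio test on column b — row 1: entry -2/3 ≤ 0; row 2: 10/5 = 2; row 3: 2/(4/3) = 3/2. Minimum is 3/2 at row 3 (c leaves); pivot element 4/3.
Pivot on row 3; the z-row RHS becomes 10 − (-1/3)·(3/2) = 21/2.

21/2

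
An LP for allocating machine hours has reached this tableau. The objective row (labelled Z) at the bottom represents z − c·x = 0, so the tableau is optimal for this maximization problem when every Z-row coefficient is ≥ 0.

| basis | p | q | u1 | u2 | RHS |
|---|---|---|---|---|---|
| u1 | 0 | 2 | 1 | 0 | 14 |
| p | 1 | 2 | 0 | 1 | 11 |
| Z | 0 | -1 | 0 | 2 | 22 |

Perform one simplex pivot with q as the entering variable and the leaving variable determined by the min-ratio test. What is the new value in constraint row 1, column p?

Ratio test on column q — row 1: 14/2 = 7; row 2: 11/2 = 11/2. Minimum is 11/2 at row 2 (p leaves); pivot element 2.
Divide row 2 by 2; eliminate column q from the other rows.
Row 1 update in column p: 0 − 2·(1/2) = -1.

-1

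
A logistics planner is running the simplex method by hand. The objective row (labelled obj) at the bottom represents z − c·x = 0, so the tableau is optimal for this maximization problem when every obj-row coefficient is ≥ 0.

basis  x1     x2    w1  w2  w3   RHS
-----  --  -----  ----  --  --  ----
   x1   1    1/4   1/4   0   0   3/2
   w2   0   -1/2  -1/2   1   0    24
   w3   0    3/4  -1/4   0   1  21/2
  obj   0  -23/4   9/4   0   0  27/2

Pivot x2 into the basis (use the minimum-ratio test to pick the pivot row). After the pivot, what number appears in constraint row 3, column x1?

-3

Ratio test on column x2 — row 1: (3/2)/(1/4) = 6; row 2: entry -1/2 ≤ 0; row 3: (21/2)/(3/4) = 14. Minimum is 6 at row 1 (x1 leaves); pivot element 1/4.
Divide row 1 by 1/4; eliminate column x2 from the other rows.
Row 3 update in column x1: 0 − (3/4)·4 = -3.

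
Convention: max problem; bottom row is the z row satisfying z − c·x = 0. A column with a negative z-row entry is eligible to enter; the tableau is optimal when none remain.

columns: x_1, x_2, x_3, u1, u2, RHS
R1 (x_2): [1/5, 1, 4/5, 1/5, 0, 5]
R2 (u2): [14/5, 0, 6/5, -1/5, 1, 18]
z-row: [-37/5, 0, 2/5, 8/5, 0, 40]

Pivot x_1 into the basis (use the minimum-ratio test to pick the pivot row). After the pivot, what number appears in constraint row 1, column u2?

-1/14

Ratio test on column x_1 — row 1: 5/(1/5) = 25; row 2: 18/(14/5) = 45/7. Minimum is 45/7 at row 2 (u2 leaves); pivot element 14/5.
Divide row 2 by 14/5; eliminate column x_1 from the other rows.
Row 1 update in column u2: 0 − (1/5)·(5/14) = -1/14.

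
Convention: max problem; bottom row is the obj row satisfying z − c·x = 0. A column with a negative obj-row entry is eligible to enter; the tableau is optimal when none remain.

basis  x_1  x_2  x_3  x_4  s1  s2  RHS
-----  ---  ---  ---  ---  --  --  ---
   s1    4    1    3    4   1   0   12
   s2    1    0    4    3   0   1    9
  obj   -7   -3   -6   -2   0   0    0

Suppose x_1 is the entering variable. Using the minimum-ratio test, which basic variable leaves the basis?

Column x_1 entries and ratios — s1: 12/4 = 3; s2: 9/1 = 9.
Smallest ratio is 3 in the row of s1, so s1 leaves.

s1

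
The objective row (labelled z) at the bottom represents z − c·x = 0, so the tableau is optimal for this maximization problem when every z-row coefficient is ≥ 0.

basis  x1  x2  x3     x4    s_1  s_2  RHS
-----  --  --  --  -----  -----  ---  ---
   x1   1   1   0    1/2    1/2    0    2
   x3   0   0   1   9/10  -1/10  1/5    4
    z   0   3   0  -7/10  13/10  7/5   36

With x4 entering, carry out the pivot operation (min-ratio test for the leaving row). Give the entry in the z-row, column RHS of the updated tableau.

Ratio test on column x4 — row 1: 2/(1/2) = 4; row 2: 4/(9/10) = 40/9. Minimum is 4 at row 1 (x1 leaves); pivot element 1/2.
Divide row 1 by 1/2; eliminate column x4 from the other rows.
z-row update in column RHS: 36 − (-7/10)·4 = 194/5.

194/5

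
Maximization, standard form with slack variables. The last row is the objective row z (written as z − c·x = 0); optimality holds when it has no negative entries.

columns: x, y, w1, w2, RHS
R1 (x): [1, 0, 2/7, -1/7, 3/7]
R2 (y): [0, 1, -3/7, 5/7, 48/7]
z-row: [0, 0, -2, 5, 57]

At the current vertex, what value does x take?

x is basic (row 1); its value is the RHS of that row, 3/7.

3/7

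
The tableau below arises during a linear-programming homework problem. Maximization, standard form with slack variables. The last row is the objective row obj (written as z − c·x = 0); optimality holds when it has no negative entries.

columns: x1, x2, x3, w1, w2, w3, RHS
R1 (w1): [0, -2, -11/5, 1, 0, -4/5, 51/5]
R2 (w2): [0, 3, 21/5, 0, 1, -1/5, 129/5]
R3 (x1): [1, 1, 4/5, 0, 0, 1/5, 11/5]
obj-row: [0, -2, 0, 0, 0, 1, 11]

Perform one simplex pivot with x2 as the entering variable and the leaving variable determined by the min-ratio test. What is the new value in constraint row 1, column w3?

-2/5

Ratio test on column x2 — row 1: entry -2 ≤ 0; row 2: (129/5)/3 = 43/5; row 3: (11/5)/1 = 11/5. Minimum is 11/5 at row 3 (x1 leaves); pivot element 1.
Divide row 3 by 1; eliminate column x2 from the other rows.
Row 1 update in column w3: -4/5 − (-2)·(1/5) = -2/5.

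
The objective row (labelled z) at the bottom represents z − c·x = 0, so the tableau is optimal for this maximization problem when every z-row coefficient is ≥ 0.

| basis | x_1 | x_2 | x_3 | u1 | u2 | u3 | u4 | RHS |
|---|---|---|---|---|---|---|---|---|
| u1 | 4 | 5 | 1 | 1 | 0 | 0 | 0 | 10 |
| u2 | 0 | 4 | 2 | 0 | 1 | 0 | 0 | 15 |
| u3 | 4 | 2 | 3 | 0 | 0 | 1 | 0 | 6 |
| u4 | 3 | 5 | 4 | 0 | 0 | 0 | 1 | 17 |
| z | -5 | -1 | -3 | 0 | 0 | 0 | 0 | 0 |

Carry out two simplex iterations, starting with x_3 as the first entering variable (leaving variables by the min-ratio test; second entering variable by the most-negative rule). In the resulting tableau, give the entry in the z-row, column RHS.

Ratio test on column x_3 — row 1: 10/1 = 10; row 2: 15/2 = 15/2; row 3: 6/3 = 2; row 4: 17/4 = 17/4. Minimum is 2 at row 3 (u3 leaves); pivot element 3.
Divide row 3 by 3; eliminate column x_3 from the other rows.
Second iteration: most negative z-row entry is -1 in column x_1, so x_1 enters.
Ratio test on column x_1 — row 1: 8/(8/3) = 3; row 2: entry -8/3 ≤ 0; row 3: 2/(4/3) = 3/2; row 4: entry -7/3 ≤ 0. Minimum is 3/2 at row 3 (x_3 leaves); pivot element 4/3.
Divide row 3 by 4/3; eliminate column x_1 from the other rows.
After both pivots, the entry at the z-row, column RHS is 15/2.

15/2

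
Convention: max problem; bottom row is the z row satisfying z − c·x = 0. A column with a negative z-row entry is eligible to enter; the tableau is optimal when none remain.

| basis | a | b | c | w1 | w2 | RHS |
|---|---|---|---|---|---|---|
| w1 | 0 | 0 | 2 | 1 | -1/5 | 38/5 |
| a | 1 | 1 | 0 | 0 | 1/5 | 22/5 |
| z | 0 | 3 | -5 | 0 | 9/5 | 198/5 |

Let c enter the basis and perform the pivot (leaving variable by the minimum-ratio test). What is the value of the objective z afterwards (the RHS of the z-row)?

Ratio test on column c — row 1: (38/5)/2 = 19/5; row 2: entry 0 ≤ 0. Minimum is 19/5 at row 1 (w1 leaves); pivot element 2.
Pivot on row 1; the z-row RHS becomes 198/5 − (-5)·(19/5) = 293/5.

293/5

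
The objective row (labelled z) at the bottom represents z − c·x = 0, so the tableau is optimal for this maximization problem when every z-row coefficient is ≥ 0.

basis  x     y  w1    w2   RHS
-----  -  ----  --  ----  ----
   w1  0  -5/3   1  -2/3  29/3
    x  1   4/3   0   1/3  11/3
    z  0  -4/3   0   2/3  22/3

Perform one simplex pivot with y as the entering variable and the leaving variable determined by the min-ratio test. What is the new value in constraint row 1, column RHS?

57/4

Ratio test on column y — row 1: entry -5/3 ≤ 0; row 2: (11/3)/(4/3) = 11/4. Minimum is 11/4 at row 2 (x leaves); pivot element 4/3.
Divide row 2 by 4/3; eliminate column y from the other rows.
Row 1 update in column RHS: 29/3 − (-5/3)·(11/4) = 57/4.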